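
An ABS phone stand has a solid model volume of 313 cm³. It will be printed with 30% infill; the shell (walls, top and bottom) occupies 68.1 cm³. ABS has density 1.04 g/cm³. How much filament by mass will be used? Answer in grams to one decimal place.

147.2 g

Interior volume = 313 − 68.1, so 244.9 cm³.
Deposited infill = 0.30 × 244.9, so 73.47 cm³.
Total printed volume: 68.1 + 73.47 → 141.57 cm³.
Mass = 141.57 × 1.04 = 147.2328 g.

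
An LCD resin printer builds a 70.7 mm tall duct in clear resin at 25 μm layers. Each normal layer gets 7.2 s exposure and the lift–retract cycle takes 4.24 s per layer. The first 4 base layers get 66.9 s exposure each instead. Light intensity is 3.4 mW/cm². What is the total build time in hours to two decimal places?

Number of layers: 70.7 / 0.025 → 2828 (rounded up).
Bottom layers = 4 × (66.9 + 4.24) = 284.56 s.
Normal layers: 2824 × (7.2 + 4.24) → 32306.56 s.
Total = 284.56 + 32306.56 = 32591.12 s = 9.05 hours.

9.05 hours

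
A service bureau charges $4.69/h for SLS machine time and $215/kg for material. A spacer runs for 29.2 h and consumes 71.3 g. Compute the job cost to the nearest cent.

$152.28

Machine cost: 4.69 × 29.2 → $136.948.
Material charge = 215 × 71.3/1000, so $15.3295.
Job cost: 136.948 + 15.3295 = 152.2775 ≈ $152.28.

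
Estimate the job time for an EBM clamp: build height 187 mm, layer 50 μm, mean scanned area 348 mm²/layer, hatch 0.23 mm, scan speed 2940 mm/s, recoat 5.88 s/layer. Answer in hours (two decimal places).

6.64 hours

Layer count = ceil(187 / 0.05) = 3740.
Hatch length per layer = 348 / 0.23 = 1513 mm.
Scan time per layer: 1513 / 2940 → 0.5146 s.
Layer cycle = 0.5146 + 5.88 = 6.3946 s.
3740 layers × 6.3946 s/layer = 23915.804 s, i.e. 6.64 hours.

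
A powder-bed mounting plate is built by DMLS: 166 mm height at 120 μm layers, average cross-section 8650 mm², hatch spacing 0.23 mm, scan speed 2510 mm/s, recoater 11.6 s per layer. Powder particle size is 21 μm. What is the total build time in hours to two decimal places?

Layers = ⌈166/0.12⌉ = 1384.
Scan path per layer = 8650 / 0.23 = 37608.7 mm.
Laser time per layer = 37608.7 / 2510 = 14.9835 s.
Layer cycle: 14.9835 + 11.6 → 26.5835 s.
1384 layers × 26.5835 s/layer = 36791.564 s, i.e. 10.22 hours.

10.22 hours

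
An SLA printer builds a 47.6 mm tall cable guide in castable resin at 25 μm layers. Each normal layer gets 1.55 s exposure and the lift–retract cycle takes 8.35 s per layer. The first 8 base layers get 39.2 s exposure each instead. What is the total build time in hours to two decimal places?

5.32 hours

Layer count = ceil(47.6 / 0.025) = 1904.
Base layers = 8 × (39.2 + 8.35), so 380.4 s.
Regular layers = 1896 × (1.55 + 8.35), so 18770.4 s.
Total = 380.4 + 18770.4 = 19150.8 s = 5.32 hours.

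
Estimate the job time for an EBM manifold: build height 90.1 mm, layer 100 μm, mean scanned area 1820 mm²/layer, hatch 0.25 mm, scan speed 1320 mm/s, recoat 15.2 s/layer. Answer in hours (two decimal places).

5.18 hours

Layers = ⌈90.1/0.1⌉ = 901.
Scan path per layer = 1820 / 0.25 = 7280 mm.
Beam time per layer: 7280 / 1320 → 5.5152 s.
Time per layer: 5.5152 + 15.2 → 20.7152 s.
Total: 901 × 20.7152 s = 18664.3952 s → 5.18 hours.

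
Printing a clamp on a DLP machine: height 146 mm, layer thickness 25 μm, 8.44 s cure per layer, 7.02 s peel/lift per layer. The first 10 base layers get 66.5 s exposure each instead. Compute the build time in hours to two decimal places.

25.24 hours

Layers = ⌈146/0.025⌉ = 5840.
Base layers = 10 × (66.5 + 7.02) = 735.2 s.
Regular layers: 5830 × (8.44 + 7.02) → 90131.8 s.
Sum: 735.2 + 90131.8 = 90867 s → 25.24 hours.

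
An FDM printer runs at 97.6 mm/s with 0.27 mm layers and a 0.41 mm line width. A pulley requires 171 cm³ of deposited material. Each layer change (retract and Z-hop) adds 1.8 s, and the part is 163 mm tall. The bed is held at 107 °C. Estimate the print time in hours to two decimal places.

Bead cross-section: 0.27 × 0.41 → 0.1107 mm².
Toolpath length = 171 cm³ / 0.1107 mm² = 171000 / 0.1107 = 1544715.4 mm.
Extrusion time: 1544715.4 / 97.6 → 15827 s.
Layer count = ceil(163 / 0.27) = 604.
Non-print overhead: 604 × 1.8 → 1087.2 s.
Total = 15827 + 1087.2 = 16914.2 s = 4.70 hours.

4.70 hours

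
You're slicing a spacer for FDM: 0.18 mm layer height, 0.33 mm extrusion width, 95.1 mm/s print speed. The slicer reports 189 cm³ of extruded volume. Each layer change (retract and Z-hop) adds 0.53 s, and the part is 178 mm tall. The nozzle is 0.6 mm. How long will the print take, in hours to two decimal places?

9.44 hours

Bead cross-section = 0.18 × 0.33, so 0.0594 mm².
Toolpath length = 189 cm³ / 0.0594 mm² = 189000 / 0.0594 = 3181818.2 mm.
Print-move time: 3181818.2 / 95.1 → 33457.6 s.
Number of layers: 178 / 0.18 → 989 (rounded up).
Non-print overhead: 989 × 0.53 → 524.17 s.
Total = 33457.6 + 524.17 = 33981.77 s = 9.44 hours.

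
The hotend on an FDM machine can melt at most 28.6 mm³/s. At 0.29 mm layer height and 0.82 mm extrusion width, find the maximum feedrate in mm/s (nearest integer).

120 mm/s

Extrusion cross-section = 0.29 × 0.82 = 0.2378 mm².
Max speed = 28.6 / 0.2378 = 120.27 ≈ 120 mm/s.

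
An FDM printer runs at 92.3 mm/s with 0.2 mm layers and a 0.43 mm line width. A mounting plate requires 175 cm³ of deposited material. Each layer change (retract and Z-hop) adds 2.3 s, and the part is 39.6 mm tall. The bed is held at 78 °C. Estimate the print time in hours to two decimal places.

6.25 hours

Line area = 0.2 × 0.43 = 0.086 mm².
Path length: 175000 mm³ / 0.086 mm² → 2034883.7 mm.
Print-move time = 2034883.7 / 92.3 = 22046.4 s.
Layer count = ceil(39.6 / 0.2) = 198.
Layer-change overhead = 198 × 2.3, so 455.4 s.
Total = 22046.4 + 455.4 = 22501.8 s = 6.25 hours.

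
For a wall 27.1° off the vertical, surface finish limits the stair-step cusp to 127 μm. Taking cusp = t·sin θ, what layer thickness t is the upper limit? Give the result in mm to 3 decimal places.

sin(27.1°) = 0.4555; t_max = 0.127/0.4555 = 0.279 mm.

0.279 mm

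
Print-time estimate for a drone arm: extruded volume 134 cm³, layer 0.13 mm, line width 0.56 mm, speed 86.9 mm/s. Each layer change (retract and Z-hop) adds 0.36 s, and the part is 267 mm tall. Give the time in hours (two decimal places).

Bead cross-section: 0.13 × 0.56 → 0.0728 mm².
Toolpath length = 134 cm³ / 0.0728 mm² = 134000 / 0.0728 = 1840659.3 mm.
Time extruding = 1840659.3 / 86.9, so 21181.3 s.
Number of layers: 267 / 0.13 → 2054 (rounded up).
Layer-change overhead: 2054 × 0.36 → 739.44 s.
Altogether 21181.3 + 739.44 = 21920.74 s, i.e. 6.09 hours.

6.09 hours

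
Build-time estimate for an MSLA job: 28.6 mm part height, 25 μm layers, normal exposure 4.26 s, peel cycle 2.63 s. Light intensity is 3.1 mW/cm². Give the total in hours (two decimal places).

2.19 hours

Layers = ⌈28.6/0.025⌉ = 1144.
Cycle time = 4.26 + 2.63, so 6.89 s.
Build time: 1144 × 6.89 s = 7882.16 s, i.e. 2.19 hours.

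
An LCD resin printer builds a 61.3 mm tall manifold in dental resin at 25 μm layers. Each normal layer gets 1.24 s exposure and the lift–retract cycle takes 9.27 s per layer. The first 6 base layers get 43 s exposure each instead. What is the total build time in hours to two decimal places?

Layer count = ceil(61.3 / 0.025) = 2452.
Burn-in layers = 6 × (43 + 9.27), so 313.62 s.
Remaining layers: 2446 × (1.24 + 9.27) → 25707.46 s.
Sum: 313.62 + 25707.46 = 26021.08 s → 7.23 hours.

7.23 hours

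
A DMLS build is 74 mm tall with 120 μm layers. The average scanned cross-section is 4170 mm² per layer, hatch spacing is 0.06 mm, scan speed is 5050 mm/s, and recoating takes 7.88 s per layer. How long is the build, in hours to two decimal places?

Layers = ⌈74/0.12⌉ = 617.
Per-layer scan distance = 4170 / 0.06 = 69500 mm.
Scan time per layer = 69500 / 5050 = 13.7624 s.
Time per layer = 13.7624 + 7.88, so 21.6424 s.
617 layers × 21.6424 s/layer = 13353.3608 s, i.e. 3.71 hours.

3.71 hours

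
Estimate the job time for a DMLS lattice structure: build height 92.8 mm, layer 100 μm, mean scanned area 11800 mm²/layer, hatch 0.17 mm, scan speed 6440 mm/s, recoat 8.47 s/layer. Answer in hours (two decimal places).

Number of layers: 92.8 / 0.1 → 928 (rounded up).
Scan path per layer = 11800 / 0.17, so 69411.8 mm.
Laser time per layer = 69411.8 / 6440 = 10.7782 s.
Layer cycle: 10.7782 + 8.47 → 19.2482 s.
Total: 928 × 19.2482 s = 17862.3296 s → 4.96 hours.

4.96 hours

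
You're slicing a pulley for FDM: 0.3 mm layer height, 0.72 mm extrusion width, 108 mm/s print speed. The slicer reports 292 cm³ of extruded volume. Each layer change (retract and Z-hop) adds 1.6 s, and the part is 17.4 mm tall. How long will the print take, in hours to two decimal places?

Extrusion cross-section: 0.3 × 0.72 → 0.216 mm².
Path length: 292000 mm³ / 0.216 mm² → 1351851.9 mm.
Time extruding: 1351851.9 / 108 → 12517.1 s.
Layers = ⌈17.4/0.3⌉ = 58.
Layer-change overhead = 58 × 1.6 = 92.8 s.
Total = 12517.1 + 92.8 = 12609.9 s = 3.50 hours.

3.50 hours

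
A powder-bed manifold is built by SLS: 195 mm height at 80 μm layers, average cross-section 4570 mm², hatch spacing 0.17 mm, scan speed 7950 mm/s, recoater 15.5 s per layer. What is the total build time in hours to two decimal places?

Layers = ⌈195/0.08⌉ = 2438.
Scan path per layer: 4570 / 0.17 → 26882.4 mm.
Scan time per layer: 26882.4 / 7950 → 3.3814 s.
Layer cycle = 3.3814 + 15.5, so 18.8814 s.
2438 layers × 18.8814 s/layer = 46032.8532 s, i.e. 12.79 hours.

12.79 hours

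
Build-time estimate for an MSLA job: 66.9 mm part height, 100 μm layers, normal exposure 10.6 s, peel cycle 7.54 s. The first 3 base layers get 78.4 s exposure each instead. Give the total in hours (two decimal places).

3.43 hours

Layer count = ceil(66.9 / 0.1) = 669.
Burn-in layers: 3 × (78.4 + 7.54) → 257.82 s.
Regular layers = 666 × (10.6 + 7.54) = 12081.24 s.
Sum: 257.82 + 12081.24 = 12339.06 s → 3.43 hours.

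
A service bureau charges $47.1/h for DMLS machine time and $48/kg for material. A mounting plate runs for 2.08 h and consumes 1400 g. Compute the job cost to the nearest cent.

$165.17

Machine-time cost = 47.1 × 2.08 = $97.968.
Feedstock cost = 48 × 1400/1000 = $67.20.
Job cost: 97.968 + 67.20 = 165.168 ≈ $165.17.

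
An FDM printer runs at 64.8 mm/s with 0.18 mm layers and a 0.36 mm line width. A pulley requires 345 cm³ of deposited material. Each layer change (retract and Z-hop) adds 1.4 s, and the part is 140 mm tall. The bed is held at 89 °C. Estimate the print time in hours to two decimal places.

23.13 hours

Line area = 0.18 × 0.36, so 0.0648 mm².
Toolpath length = 345 cm³ / 0.0648 mm² = 345000 / 0.0648 = 5324074.1 mm.
Extrusion time = 5324074.1 / 64.8 = 82161.6 s.
Number of layers: 140 / 0.18 → 778 (rounded up).
Non-print overhead = 778 × 1.4 = 1089.2 s.
Total = 82161.6 + 1089.2 = 83250.8 s = 23.13 hours.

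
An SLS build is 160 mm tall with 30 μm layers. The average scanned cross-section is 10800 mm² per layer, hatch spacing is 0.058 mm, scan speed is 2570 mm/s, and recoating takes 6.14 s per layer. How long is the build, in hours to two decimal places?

Number of layers: 160 / 0.03 → 5334 (rounded up).
Per-layer scan distance = 10800 / 0.058 = 186206.9 mm.
Scan time per layer = 186206.9 / 2570, so 72.454 s.
Per-layer time = 72.454 + 6.14, so 78.594 s.
Build time = 5334 × 78.594 = 419220.396 s = 116.45 hours.

116.45 hours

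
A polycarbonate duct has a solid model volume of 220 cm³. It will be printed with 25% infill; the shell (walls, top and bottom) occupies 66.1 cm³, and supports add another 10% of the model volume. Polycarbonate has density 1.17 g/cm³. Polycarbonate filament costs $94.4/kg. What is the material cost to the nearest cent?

Infill region = 220 − 66.1, so 153.9 cm³.
Deposited infill: 0.25 × 153.9 → 38.475 cm³.
Support: 0.10 × 220 → 22 cm³.
Total extruded: 66.1 + 38.475 + 22 → 126.575 cm³.
Mass = 126.575 × 1.17 = 148.09275 g.
At $94.4/kg: 148.09275/1000 × 94.4 = $13.98.

$13.98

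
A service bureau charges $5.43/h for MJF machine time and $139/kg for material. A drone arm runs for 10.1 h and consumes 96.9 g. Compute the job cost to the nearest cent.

$68.31

Machine-time cost = 5.43 × 10.1, so $54.843.
Feedstock cost = 139 × 96.9/1000 = $13.4691.
Job cost: 54.843 + 13.4691 = 68.3121 ≈ $68.31.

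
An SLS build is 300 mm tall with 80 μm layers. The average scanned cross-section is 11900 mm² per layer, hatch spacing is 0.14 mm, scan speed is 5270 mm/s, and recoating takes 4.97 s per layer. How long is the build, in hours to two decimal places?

Layer count = ceil(300 / 0.08) = 3750.
Scan path per layer = 11900 / 0.14, so 85000 mm.
Scan time per layer = 85000 / 5270 = 16.129 s.
Time per layer = 16.129 + 4.97 = 21.099 s.
3750 layers × 21.099 s/layer = 79121.25 s, i.e. 21.98 hours.

21.98 hours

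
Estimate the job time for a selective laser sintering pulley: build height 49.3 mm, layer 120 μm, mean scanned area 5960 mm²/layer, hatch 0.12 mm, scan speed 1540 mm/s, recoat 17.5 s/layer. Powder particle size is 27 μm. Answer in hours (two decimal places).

Layers = ⌈49.3/0.12⌉ = 411.
Hatch length per layer: 5960 / 0.12 → 49666.7 mm.
Laser time per layer = 49666.7 / 1540 = 32.2511 s.
Time per layer = 32.2511 + 17.5, so 49.7511 s.
Total: 411 × 49.7511 s = 20447.7021 s → 5.68 hours.

5.68 hours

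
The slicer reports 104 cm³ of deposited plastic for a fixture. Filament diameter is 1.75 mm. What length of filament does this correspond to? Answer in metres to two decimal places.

Cross-section of 1.75 mm filament: π·(1.75/2)² = 2.4053 mm².
Length = 104 cm³ / 2.4053 mm² = 104000 / 2.4053 = 43237.85 mm = 43.24 m.

43.24 m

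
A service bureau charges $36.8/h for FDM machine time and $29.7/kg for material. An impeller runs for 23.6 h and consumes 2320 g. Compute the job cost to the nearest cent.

Machine cost = 36.8 × 23.6 = $868.48.
Material charge = 29.7 × 2320/1000, so $68.904.
Job cost: 868.48 + 68.904 = 937.384 ≈ $937.38.

$937.38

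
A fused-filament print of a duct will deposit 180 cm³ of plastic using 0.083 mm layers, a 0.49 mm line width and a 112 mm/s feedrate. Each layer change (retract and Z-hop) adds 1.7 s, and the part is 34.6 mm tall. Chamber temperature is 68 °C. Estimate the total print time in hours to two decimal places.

11.17 hours

Extrusion cross-section = 0.083 × 0.49, so 0.04067 mm².
Toolpath length = 180 cm³ / 0.04067 mm² = 180000 / 0.04067 = 4425866.7 mm.
Print-move time = 4425866.7 / 112, so 39516.7 s.
Number of layers: 34.6 / 0.083 → 417 (rounded up).
Z-hop total = 417 × 1.7, so 708.9 s.
Altogether 39516.7 + 708.9 = 40225.6 s, i.e. 11.17 hours.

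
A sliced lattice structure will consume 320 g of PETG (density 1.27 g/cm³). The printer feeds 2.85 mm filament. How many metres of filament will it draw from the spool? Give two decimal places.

39.50 m

Volume = 320 g / 1.27 g·cm⁻³ = 251.9685 cm³ = 251968.5 mm³.
Cross-section of 2.85 mm filament: π·(2.85/2)² = 6.3794 mm².
L = V/A = 251968.5/6.3794 = 39497.21 mm → 39.50 m.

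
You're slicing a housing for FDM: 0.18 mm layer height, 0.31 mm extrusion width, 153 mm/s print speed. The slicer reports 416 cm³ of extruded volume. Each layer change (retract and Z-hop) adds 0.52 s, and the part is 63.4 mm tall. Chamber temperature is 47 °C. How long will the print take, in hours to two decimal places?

13.59 hours

Line area = 0.18 × 0.31 = 0.0558 mm².
Total extruded path = 416000/0.0558 = 7455197.1 mm.
Extrusion time: 7455197.1 / 153 → 48726.8 s.
Layer count = ceil(63.4 / 0.18) = 353.
Non-print overhead = 353 × 0.52, so 183.56 s.
Altogether 48726.8 + 183.56 = 48910.36 s, i.e. 13.59 hours.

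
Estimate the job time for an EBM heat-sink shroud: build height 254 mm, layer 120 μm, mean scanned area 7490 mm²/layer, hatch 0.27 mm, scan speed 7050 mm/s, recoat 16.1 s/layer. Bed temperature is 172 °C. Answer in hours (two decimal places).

11.78 hours

Layers = ⌈254/0.12⌉ = 2117.
Scan path per layer: 7490 / 0.27 → 27740.7 mm.
Scan time per layer: 27740.7 / 7050 → 3.9349 s.
Time per layer: 3.9349 + 16.1 → 20.0349 s.
Build time = 2117 × 20.0349 = 42413.8833 s = 11.78 hours.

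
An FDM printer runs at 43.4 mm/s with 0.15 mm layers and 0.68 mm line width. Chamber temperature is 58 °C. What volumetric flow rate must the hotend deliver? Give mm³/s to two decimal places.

Bead cross-section: 0.15 × 0.68 → 0.102 mm².
Volumetric flow = 43.4 × 0.102 = 4.43 mm³/s.

4.43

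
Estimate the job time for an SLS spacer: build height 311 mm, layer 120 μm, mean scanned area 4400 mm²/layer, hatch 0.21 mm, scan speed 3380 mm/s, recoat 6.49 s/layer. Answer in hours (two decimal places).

9.14 hours

Layers = ⌈311/0.12⌉ = 2592.
Scan path per layer: 4400 / 0.21 → 20952.4 mm.
Per-layer scan time = 20952.4 / 3380 = 6.1989 s.
Layer cycle: 6.1989 + 6.49 → 12.6889 s.
Build time = 2592 × 12.6889 = 32889.6288 s = 9.14 hours.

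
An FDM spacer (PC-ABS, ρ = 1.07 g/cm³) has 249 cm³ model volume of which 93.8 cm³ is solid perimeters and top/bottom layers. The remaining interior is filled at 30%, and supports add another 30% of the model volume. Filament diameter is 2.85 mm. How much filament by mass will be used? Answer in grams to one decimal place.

230.1 g

Interior volume = 249 − 93.8, so 155.2 cm³.
Deposited infill = 0.30 × 155.2 = 46.56 cm³.
Support = 0.30 × 249 = 74.7 cm³.
Deposited volume: 93.8 + 46.56 + 74.7 → 215.06 cm³.
Mass = 215.06 × 1.07, so 230.1142 g.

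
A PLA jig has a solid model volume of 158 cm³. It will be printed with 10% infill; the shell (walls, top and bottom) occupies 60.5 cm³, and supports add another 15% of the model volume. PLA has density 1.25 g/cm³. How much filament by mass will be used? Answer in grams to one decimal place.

117.4 g

Volume inside the shell = 158 − 60.5 = 97.5 cm³.
Infill volume = 0.10 × 97.5, so 9.75 cm³.
Support = 0.15 × 158 = 23.7 cm³.
Total extruded = 60.5 + 9.75 + 23.7, so 93.95 cm³.
Mass: 93.95 × 1.25 → 117.4375 g.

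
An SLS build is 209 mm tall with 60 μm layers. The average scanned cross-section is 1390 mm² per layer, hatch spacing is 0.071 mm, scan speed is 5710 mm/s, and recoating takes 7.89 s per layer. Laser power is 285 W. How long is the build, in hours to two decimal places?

Layers = ⌈209/0.06⌉ = 3484.
Hatch length per layer: 1390 / 0.071 → 19577.5 mm.
Scan time per layer: 19577.5 / 5710 → 3.4286 s.
Time per layer = 3.4286 + 7.89, so 11.3186 s.
Build time = 3484 × 11.3186 = 39434.0024 s = 10.95 hours.

10.95 hours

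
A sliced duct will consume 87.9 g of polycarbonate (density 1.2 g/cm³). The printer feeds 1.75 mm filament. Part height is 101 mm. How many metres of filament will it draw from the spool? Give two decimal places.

Extruded volume: 87.9/1.2 = 73.25 cm³ (73250 mm³).
Filament cross-section = π × (1.75/2)² = 2.4053 mm².
L = V/A = 73250/2.4053 = 30453.58 mm → 30.45 m.

30.45 m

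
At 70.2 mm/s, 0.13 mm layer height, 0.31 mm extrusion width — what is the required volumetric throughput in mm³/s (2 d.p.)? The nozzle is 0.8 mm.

A: 0.13 × 0.31 → 0.0403 mm².
Q = v·A = 70.2 × 0.0403 = 2.83 mm³/s.

2.83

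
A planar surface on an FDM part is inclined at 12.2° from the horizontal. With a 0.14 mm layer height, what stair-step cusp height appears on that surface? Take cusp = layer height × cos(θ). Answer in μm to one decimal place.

136.8 μm

h_c = t·cos θ = 0.14 × 0.9774 = 0.136836 mm (136.8 μm).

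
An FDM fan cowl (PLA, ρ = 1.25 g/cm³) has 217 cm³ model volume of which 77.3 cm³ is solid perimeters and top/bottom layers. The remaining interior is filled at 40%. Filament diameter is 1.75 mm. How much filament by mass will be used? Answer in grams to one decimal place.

166.5 g

Interior volume: 217 − 77.3 → 139.7 cm³.
Infill volume = 0.40 × 139.7 = 55.88 cm³.
Total printed volume = 77.3 + 55.88, so 133.18 cm³.
Mass = 133.18 × 1.25 = 166.475 g.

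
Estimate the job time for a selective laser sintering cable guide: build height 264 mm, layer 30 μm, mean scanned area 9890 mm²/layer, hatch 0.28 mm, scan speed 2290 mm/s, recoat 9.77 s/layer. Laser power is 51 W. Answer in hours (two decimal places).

Layer count = ceil(264 / 0.03) = 8800.
Per-layer scan distance = 9890 / 0.28, so 35321.4 mm.
Laser time per layer = 35321.4 / 2290, so 15.4242 s.
Time per layer = 15.4242 + 9.77 = 25.1942 s.
Build time = 8800 × 25.1942 = 221708.96 s = 61.59 hours.

61.59 hours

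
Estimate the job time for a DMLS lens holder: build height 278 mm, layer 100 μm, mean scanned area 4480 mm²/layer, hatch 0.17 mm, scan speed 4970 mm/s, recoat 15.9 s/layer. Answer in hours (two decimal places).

16.37 hours

Number of layers: 278 / 0.1 → 2780 (rounded up).
Scan path per layer: 4480 / 0.17 → 26352.9 mm.
Scan time per layer = 26352.9 / 4970, so 5.3024 s.
Per-layer time = 5.3024 + 15.9, so 21.2024 s.
Build time = 2780 × 21.2024 = 58942.672 s = 16.37 hours.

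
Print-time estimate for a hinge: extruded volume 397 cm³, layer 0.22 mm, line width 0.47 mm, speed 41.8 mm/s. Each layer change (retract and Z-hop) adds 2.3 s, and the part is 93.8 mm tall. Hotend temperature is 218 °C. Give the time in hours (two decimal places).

25.79 hours

Extrusion cross-section: 0.22 × 0.47 → 0.1034 mm².
Toolpath length = 397 cm³ / 0.1034 mm² = 397000 / 0.1034 = 3839458.4 mm.
Time extruding = 3839458.4 / 41.8, so 91853.1 s.
Number of layers: 93.8 / 0.22 → 427 (rounded up).
Layer-change overhead = 427 × 2.3 = 982.1 s.
Total = 91853.1 + 982.1 = 92835.2 s = 25.79 hours.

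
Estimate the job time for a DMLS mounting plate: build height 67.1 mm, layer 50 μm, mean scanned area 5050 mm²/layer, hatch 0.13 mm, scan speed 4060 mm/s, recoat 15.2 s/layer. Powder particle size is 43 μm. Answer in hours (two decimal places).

Layers = ⌈67.1/0.05⌉ = 1342.
Scan path per layer = 5050 / 0.13, so 38846.2 mm.
Laser time per layer = 38846.2 / 4060 = 9.568 s.
Layer cycle = 9.568 + 15.2, so 24.768 s.
Total: 1342 × 24.768 s = 33238.656 s → 9.23 hours.

9.23 hours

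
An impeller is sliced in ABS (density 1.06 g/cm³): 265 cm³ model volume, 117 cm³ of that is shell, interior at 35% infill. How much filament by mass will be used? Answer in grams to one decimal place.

178.9 g

Interior volume: 265 − 117 → 148 cm³.
Deposited infill = 0.35 × 148, so 51.8 cm³.
Total extruded = 117 + 51.8 = 168.8 cm³.
Mass = 168.8 × 1.06, so 178.928 g.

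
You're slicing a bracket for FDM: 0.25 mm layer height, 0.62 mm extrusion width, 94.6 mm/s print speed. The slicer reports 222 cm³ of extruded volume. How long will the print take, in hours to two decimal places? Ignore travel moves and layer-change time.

Bead cross-section: 0.25 × 0.62 → 0.155 mm².
Toolpath length = 222 cm³ / 0.155 mm² = 222000 / 0.155 = 1432258.1 mm.
Time extruding = 1432258.1 / 94.6 = 15140.1 s.
In the requested units: 15140.1 s = 4.21 hours.

4.21 hours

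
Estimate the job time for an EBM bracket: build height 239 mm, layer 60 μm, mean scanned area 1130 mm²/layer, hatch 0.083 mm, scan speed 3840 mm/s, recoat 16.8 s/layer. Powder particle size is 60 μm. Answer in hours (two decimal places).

22.52 hours

Layer count = ceil(239 / 0.06) = 3984.
Scan path per layer = 1130 / 0.083, so 13614.5 mm.
Beam time per layer = 13614.5 / 3840 = 3.5454 s.
Per-layer time = 3.5454 + 16.8 = 20.3454 s.
Total: 3984 × 20.3454 s = 81056.0736 s → 22.52 hours.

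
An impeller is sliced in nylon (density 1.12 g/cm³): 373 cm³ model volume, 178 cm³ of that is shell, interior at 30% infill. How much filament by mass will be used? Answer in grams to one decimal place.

264.9 g

Infill region = 373 − 178, so 195 cm³.
Deposited infill = 0.30 × 195 = 58.5 cm³.
Deposited volume = 178 + 58.5 = 236.5 cm³.
Mass = 236.5 × 1.12 = 264.88 g.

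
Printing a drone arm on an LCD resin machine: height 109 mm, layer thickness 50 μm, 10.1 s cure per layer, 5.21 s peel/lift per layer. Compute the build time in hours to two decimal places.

Layer count = ceil(109 / 0.05) = 2180.
Per-layer time: 10.1 + 5.21 → 15.31 s.
Total = 2180 × 15.31 = 33375.8 s = 9.27 hours.

9.27 hours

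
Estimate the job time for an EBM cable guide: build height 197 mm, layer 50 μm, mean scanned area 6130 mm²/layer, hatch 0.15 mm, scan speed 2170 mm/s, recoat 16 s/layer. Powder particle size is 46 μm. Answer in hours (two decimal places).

Number of layers: 197 / 0.05 → 3940 (rounded up).
Scan path per layer = 6130 / 0.15, so 40866.7 mm.
Per-layer scan time = 40866.7 / 2170, so 18.8326 s.
Per-layer time = 18.8326 + 16, so 34.8326 s.
3940 layers × 34.8326 s/layer = 137240.444 s, i.e. 38.12 hours.

38.12 hours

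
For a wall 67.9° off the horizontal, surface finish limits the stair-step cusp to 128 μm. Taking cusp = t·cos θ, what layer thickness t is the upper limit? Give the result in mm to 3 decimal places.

t = h_c / cos θ = 0.128 / 0.3762 = 0.340 mm.

0.340 mm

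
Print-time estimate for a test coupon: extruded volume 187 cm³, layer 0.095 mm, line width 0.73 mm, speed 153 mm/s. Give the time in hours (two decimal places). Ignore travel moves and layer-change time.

Bead cross-section: 0.095 × 0.73 → 0.06935 mm².
Toolpath length = 187 cm³ / 0.06935 mm² = 187000 / 0.06935 = 2696467.2 mm.
Extrusion time = 2696467.2 / 153, so 17624 s.
In the requested units: 17624 s = 4.90 hours.

4.90 hours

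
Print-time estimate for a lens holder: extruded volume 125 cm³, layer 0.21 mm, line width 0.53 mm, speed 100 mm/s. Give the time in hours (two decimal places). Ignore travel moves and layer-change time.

Line area = 0.21 × 0.53, so 0.1113 mm².
Total extruded path = 125000/0.1113 = 1123090.7 mm.
Extrusion time = 1123090.7 / 100 = 11230.9 s.
Converting: 11230.9 s = 3.12 hours.

3.12 hours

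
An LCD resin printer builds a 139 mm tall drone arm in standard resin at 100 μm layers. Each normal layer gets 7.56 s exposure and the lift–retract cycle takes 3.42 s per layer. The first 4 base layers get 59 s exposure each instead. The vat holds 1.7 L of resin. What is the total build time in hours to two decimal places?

4.30 hours

Layer count = ceil(139 / 0.1) = 1390.
Bottom layers = 4 × (59 + 3.42) = 249.68 s.
Remaining layers: 1386 × (7.56 + 3.42) → 15218.28 s.
Total = 249.68 + 15218.28 = 15467.96 s = 4.30 hours.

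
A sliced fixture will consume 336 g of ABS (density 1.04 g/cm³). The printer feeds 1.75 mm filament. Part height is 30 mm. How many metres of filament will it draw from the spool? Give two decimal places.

Volume = 336 g / 1.04 g·cm⁻³ = 323.0769 cm³ = 323076.9 mm³.
Cross-section of 1.75 mm filament: π·(1.75/2)² = 2.4053 mm².
L = V/A = 323076.9/2.4053 = 134318.75 mm → 134.32 m.

134.32 m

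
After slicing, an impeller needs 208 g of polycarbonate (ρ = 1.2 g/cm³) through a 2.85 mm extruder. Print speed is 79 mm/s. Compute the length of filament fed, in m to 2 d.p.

Volume = 208 g / 1.2 g·cm⁻³ = 173.3333 cm³ = 173333.3 mm³.
A = π r² = π × 1.425² = 6.3794 mm².
Length = 173333.3 / 6.3794 = 27170.78 mm = 27.17 m.

27.17 m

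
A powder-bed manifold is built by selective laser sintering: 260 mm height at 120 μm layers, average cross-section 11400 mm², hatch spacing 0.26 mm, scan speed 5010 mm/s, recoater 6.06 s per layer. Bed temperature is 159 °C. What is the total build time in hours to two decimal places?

8.92 hours

Number of layers: 260 / 0.12 → 2167 (rounded up).
Hatch length per layer: 11400 / 0.26 → 43846.2 mm.
Laser time per layer = 43846.2 / 5010, so 8.7517 s.
Per-layer time = 8.7517 + 6.06, so 14.8117 s.
Build time = 2167 × 14.8117 = 32096.9539 s = 8.92 hours.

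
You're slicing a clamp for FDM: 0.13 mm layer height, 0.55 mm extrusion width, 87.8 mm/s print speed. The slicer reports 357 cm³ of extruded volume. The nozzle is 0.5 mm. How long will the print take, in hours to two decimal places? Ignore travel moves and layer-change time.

15.80 hours

Bead cross-section = 0.13 × 0.55, so 0.0715 mm².
Total extruded path = 357000/0.0715 = 4993007 mm.
Time extruding = 4993007 / 87.8 = 56868 s.
Converting: 56868 s = 15.80 hours.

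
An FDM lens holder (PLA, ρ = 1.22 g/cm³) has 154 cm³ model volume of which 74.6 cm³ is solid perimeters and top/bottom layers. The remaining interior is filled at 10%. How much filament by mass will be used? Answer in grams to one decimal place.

Interior volume: 154 − 74.6 → 79.4 cm³.
Deposited infill = 0.10 × 79.4, so 7.94 cm³.
Total printed volume: 74.6 + 7.94 → 82.54 cm³.
Mass = 82.54 × 1.22 = 100.6988 g.

100.7 g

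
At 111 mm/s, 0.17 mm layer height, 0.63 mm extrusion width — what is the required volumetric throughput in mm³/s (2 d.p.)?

Bead cross-section = 0.17 × 0.63 = 0.1071 mm².
Volumetric flow = 111 × 0.1071 = 11.89 mm³/s.

11.89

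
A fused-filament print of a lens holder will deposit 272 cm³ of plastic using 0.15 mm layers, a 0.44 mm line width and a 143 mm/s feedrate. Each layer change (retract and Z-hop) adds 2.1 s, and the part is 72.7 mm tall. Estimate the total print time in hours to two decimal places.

8.29 hours

Bead cross-section = 0.15 × 0.44 = 0.066 mm².
Path length: 272000 mm³ / 0.066 mm² → 4121212.1 mm.
Time extruding: 4121212.1 / 143 → 28819.7 s.
Layer count = ceil(72.7 / 0.15) = 485.
Non-print overhead = 485 × 2.1, so 1018.5 s.
Altogether 28819.7 + 1018.5 = 29838.2 s, i.e. 8.29 hours.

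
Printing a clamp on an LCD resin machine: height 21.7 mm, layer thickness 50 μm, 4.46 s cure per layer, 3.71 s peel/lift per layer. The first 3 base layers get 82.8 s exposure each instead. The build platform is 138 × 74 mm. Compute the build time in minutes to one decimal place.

Layer count = ceil(21.7 / 0.05) = 434.
Burn-in layers = 3 × (82.8 + 3.71) = 259.53 s.
Normal layers = 431 × (4.46 + 3.71) = 3521.27 s.
Sum: 259.53 + 3521.27 = 3780.8 s → 63.0 minutes.

63.0 minutes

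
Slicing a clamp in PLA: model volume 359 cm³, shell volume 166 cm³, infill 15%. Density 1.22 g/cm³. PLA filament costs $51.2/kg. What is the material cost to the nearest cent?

Volume inside the shell = 359 − 166, so 193 cm³.
Deposited infill: 0.15 × 193 → 28.95 cm³.
Deposited volume: 166 + 28.95 → 194.95 cm³.
Mass: 194.95 × 1.22 → 237.839 g.
Cost = 237.839 g / 1000 × $51.2/kg = $12.18.

$12.18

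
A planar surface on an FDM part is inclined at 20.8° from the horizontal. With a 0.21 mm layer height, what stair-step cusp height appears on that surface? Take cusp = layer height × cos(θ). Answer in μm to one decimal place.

196.3 μm

cos(20.8°) = 0.9348, so cusp = 0.21 × 0.9348 = 0.196308 mm → 196.3 μm.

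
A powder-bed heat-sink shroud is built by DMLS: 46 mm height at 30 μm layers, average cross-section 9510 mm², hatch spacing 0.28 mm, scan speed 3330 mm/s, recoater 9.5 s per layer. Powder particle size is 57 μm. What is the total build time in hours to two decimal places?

Number of layers: 46 / 0.03 → 1534 (rounded up).
Hatch length per layer: 9510 / 0.28 → 33964.3 mm.
Scan time per layer: 33964.3 / 3330 → 10.1995 s.
Layer cycle = 10.1995 + 9.5 = 19.6995 s.
Total: 1534 × 19.6995 s = 30219.033 s → 8.39 hours.

8.39 hours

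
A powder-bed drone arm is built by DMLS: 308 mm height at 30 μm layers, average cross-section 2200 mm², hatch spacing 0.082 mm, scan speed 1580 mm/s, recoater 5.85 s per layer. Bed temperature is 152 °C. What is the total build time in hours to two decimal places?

Number of layers: 308 / 0.03 → 10267 (rounded up).
Scan path per layer = 2200 / 0.082 = 26829.3 mm.
Scan time per layer = 26829.3 / 1580 = 16.9806 s.
Per-layer time: 16.9806 + 5.85 → 22.8306 s.
Total: 10267 × 22.8306 s = 234401.7702 s → 65.11 hours.

65.11 hours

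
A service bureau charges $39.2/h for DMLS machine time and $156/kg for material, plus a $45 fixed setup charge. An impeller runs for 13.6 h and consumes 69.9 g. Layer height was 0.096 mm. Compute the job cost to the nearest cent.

$589.02

Machine-time cost: 39.2 × 13.6 → $533.12.
Material charge: 156 × 69.9/1000 → $10.9044.
Adding setup: 533.12 + 10.9044 + 45 → 589.0244 ≈ $589.02.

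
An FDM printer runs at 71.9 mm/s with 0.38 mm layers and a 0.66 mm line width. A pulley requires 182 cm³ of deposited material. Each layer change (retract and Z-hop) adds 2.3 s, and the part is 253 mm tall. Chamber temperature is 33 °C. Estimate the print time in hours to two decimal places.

3.23 hours

Bead cross-section = 0.38 × 0.66 = 0.2508 mm².
Path length: 182000 mm³ / 0.2508 mm² → 725677.8 mm.
Time extruding = 725677.8 / 71.9 = 10092.9 s.
Layers = ⌈253/0.38⌉ = 666.
Layer-change overhead = 666 × 2.3, so 1531.8 s.
Altogether 10092.9 + 1531.8 = 11624.7 s, i.e. 3.23 hours.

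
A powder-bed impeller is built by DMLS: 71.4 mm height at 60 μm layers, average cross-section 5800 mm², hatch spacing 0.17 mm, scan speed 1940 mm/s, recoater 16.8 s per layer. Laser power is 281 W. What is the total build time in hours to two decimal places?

11.37 hours

Layers = ⌈71.4/0.06⌉ = 1190.
Per-layer scan distance = 5800 / 0.17 = 34117.6 mm.
Laser time per layer = 34117.6 / 1940, so 17.5864 s.
Layer cycle = 17.5864 + 16.8, so 34.3864 s.
Total: 1190 × 34.3864 s = 40919.816 s → 11.37 hours.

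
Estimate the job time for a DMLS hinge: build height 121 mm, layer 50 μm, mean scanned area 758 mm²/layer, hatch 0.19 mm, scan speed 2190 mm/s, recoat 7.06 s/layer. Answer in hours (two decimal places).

5.97 hours

Layers = ⌈121/0.05⌉ = 2420.
Hatch length per layer = 758 / 0.19, so 3989.5 mm.
Scan time per layer: 3989.5 / 2190 → 1.8217 s.
Time per layer = 1.8217 + 7.06, so 8.8817 s.
Total: 2420 × 8.8817 s = 21493.714 s → 5.97 hours.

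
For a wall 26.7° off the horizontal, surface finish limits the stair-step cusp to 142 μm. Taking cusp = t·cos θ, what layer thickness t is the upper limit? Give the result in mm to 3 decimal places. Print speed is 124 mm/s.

0.159 mm

t = h_c / cos θ = 0.142 / 0.8934 = 0.159 mm.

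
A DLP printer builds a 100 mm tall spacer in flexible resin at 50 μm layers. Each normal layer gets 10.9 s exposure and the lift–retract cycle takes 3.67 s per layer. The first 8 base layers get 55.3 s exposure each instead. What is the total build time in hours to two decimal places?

Layers = ⌈100/0.05⌉ = 2000.
Base layers = 8 × (55.3 + 3.67), so 471.76 s.
Normal layers: 1992 × (10.9 + 3.67) → 29023.44 s.
Total = 471.76 + 29023.44 = 29495.2 s = 8.19 hours.

8.19 hours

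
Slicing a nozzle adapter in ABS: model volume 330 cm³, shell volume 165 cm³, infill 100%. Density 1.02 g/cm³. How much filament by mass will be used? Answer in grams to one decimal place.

Infill region: 330 − 165 → 165 cm³.
Infill volume = 1.00 × 165 = 165 cm³.
Total printed volume: 165 + 165 → 330 cm³.
Mass: 330 × 1.02 → 336.6 g.

336.6 g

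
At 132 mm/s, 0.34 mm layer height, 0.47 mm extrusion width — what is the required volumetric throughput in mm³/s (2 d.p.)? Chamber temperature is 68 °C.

A = 0.34 × 0.47 = 0.1598 mm².
Q = v·A = 132 × 0.1598 = 21.09 mm³/s.

21.09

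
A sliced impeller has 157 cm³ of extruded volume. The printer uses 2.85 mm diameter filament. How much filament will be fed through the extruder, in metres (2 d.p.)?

Cross-section of 2.85 mm filament: π·(2.85/2)² = 6.3794 mm².
L = 157000 mm³ / 6.3794 mm² = 24610.46 mm, i.e. 24.61 m.

24.61 m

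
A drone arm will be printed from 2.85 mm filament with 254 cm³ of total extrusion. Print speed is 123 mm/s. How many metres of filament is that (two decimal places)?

A = π r² = π × 1.425² = 6.3794 mm².
Length = 254 cm³ / 6.3794 mm² = 254000 / 6.3794 = 39815.66 mm = 39.82 m.

39.82 m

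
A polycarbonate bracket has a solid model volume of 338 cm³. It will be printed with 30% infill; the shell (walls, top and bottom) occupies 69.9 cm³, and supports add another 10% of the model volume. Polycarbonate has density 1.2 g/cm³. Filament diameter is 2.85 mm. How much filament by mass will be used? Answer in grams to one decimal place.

Interior volume = 338 − 69.9 = 268.1 cm³.
Infill deposited: 0.30 × 268.1 → 80.43 cm³.
Support = 0.10 × 338 = 33.8 cm³.
Deposited volume = 69.9 + 80.43 + 33.8 = 184.13 cm³.
Mass = 184.13 × 1.2 = 220.956 g.

221.0 g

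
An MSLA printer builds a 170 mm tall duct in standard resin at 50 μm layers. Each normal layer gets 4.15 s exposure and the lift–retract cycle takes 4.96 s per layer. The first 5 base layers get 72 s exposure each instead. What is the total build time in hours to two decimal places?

Layers = ⌈170/0.05⌉ = 3400.
Base layers: 5 × (72 + 4.96) → 384.8 s.
Normal layers = 3395 × (4.15 + 4.96) = 30928.45 s.
Total = 384.8 + 30928.45 = 31313.25 s = 8.70 hours.

8.70 hours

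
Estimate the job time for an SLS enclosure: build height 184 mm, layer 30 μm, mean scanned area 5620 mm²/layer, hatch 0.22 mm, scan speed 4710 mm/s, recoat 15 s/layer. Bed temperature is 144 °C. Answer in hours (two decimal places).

Number of layers: 184 / 0.03 → 6134 (rounded up).
Scan path per layer = 5620 / 0.22, so 25545.5 mm.
Per-layer scan time = 25545.5 / 4710, so 5.4237 s.
Per-layer time = 5.4237 + 15 = 20.4237 s.
6134 layers × 20.4237 s/layer = 125278.9758 s, i.e. 34.80 hours.

34.80 hours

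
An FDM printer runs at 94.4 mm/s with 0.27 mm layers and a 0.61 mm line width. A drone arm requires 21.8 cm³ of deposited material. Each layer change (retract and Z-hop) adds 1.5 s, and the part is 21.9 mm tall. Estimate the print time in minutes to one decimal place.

Extrusion cross-section = 0.27 × 0.61 = 0.1647 mm².
Total extruded path = 21800/0.1647 = 132361.9 mm.
Extrusion time: 132361.9 / 94.4 → 1402.1 s.
Layers = ⌈21.9/0.27⌉ = 82.
Z-hop total = 82 × 1.5 = 123 s.
Total = 1402.1 + 123 = 1525.1 s = 25.4 minutes.

25.4 minutes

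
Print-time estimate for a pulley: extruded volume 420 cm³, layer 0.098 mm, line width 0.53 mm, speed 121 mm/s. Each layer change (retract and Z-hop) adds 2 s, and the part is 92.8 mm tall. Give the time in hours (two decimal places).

Line area: 0.098 × 0.53 → 0.05194 mm².
Path length: 420000 mm³ / 0.05194 mm² → 8086253.4 mm.
Print-move time: 8086253.4 / 121 → 66828.5 s.
Layers = ⌈92.8/0.098⌉ = 947.
Layer-change overhead: 947 × 2 → 1894 s.
Altogether 66828.5 + 1894 = 68722.5 s, i.e. 19.09 hours.

19.09 hours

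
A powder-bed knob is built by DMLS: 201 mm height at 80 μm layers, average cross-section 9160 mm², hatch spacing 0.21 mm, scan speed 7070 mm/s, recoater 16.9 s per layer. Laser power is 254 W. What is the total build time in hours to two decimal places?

Layers = ⌈201/0.08⌉ = 2513.
Scan path per layer = 9160 / 0.21 = 43619 mm.
Per-layer scan time = 43619 / 7070 = 6.1696 s.
Layer cycle: 6.1696 + 16.9 → 23.0696 s.
Build time = 2513 × 23.0696 = 57973.9048 s = 16.10 hours.

16.10 hours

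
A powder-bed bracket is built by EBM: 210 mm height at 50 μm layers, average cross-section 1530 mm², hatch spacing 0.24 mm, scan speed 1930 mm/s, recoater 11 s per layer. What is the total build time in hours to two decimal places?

Layer count = ceil(210 / 0.05) = 4200.
Per-layer scan distance = 1530 / 0.24, so 6375 mm.
Beam time per layer: 6375 / 1930 → 3.3031 s.
Layer cycle = 3.3031 + 11, so 14.3031 s.
Build time = 4200 × 14.3031 = 60073.02 s = 16.69 hours.

16.69 hours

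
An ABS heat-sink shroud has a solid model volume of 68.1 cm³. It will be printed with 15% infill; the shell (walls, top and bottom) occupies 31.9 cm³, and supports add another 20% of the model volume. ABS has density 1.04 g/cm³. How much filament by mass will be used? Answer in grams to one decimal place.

Interior volume: 68.1 − 31.9 → 36.2 cm³.
Deposited infill: 0.15 × 36.2 → 5.43 cm³.
Support = 0.20 × 68.1 = 13.62 cm³.
Deposited volume: 31.9 + 5.43 + 13.62 → 50.95 cm³.
Mass = 50.95 × 1.04 = 52.988 g.

53.0 g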